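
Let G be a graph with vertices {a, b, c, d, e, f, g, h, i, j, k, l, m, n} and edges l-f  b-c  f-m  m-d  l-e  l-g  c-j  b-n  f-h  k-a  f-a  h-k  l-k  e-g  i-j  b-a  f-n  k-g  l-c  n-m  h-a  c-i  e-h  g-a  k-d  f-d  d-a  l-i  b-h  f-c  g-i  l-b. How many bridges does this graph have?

The edges on the cycle l-b-n-f-l are not bridges since each lies on that cycle.
Every edge lies on some cycle, so there are no bridges.

0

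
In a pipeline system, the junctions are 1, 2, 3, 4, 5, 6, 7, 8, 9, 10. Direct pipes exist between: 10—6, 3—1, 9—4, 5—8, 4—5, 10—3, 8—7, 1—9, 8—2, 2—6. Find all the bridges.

The edges on the cycle 10-3-1-9-4-5-8-2-6-10 are not bridges since each lies on that cycle.
But removing 7—8 disconnects 7 from 8 — this is a bridge.

7-8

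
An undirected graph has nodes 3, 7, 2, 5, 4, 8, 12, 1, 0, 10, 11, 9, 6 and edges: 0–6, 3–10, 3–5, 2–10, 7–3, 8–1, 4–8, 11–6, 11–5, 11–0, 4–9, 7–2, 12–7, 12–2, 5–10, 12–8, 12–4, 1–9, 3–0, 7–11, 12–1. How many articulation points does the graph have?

1

Removing 12 increases the component count from 1 to 2, so 12 is a cut vertex.
By contrast removing 9 leaves 1 component; it is not a cut vertex. No other vertex is a cut vertex either.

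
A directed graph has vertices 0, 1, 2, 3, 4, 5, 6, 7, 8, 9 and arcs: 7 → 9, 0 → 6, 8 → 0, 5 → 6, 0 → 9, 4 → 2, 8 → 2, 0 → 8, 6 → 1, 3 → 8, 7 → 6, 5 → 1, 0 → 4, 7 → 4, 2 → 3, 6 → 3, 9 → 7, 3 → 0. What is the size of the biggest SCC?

8

{0, 2, 3, 4, 6, 7, 8, 9} are all mutually reachable — one SCC of size 8.
{1} is an SCC by itself.
{5} is an SCC by itself.
The largest has 8 vertices.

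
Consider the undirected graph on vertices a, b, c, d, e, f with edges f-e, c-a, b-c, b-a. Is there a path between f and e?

Yes

From f we can reach e, f, which includes e.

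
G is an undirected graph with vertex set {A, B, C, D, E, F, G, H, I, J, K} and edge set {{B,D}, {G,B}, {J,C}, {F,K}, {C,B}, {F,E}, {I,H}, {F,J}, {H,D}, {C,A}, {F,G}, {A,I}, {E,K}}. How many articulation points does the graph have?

1

Removing F increases the component count from 1 to 2, so F is a cut vertex.
By contrast removing J leaves 1 component; it is not a cut vertex. No other vertex is a cut vertex either.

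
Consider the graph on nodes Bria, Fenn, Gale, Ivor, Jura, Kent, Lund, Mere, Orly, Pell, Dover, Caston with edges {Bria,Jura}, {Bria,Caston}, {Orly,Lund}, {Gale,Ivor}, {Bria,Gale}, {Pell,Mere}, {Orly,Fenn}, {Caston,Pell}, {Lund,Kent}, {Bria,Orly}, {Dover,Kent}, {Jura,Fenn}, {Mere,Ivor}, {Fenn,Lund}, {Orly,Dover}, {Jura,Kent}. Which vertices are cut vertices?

Bria

Removing Bria increases the component count from 1 to 2, so Bria is a cut vertex.
By contrast removing Kent leaves 1 component; it is not a cut vertex. No other vertex is a cut vertex either.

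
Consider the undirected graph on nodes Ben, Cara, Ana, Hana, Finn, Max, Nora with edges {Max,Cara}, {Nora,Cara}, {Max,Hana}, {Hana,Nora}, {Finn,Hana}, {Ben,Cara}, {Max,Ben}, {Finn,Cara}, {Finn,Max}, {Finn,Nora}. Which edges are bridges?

none

The edges on the cycle Max-Ben-Cara-Max are not bridges since each lies on that cycle.
Every edge lies on some cycle, so there are no bridges.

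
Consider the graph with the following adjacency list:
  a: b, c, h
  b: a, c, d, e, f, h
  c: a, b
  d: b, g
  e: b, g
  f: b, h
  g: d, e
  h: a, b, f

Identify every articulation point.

Removing b increases the component count from 1 to 2, so b is a cut vertex.
By contrast removing e leaves 1 component; it is not a cut vertex. No other vertex is a cut vertex either.

b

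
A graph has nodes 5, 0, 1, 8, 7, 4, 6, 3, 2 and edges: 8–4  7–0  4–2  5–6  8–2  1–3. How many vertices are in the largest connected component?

3

Starting from 1 we can reach 1, 3. That is one component of size 2.
Starting from 0 we can reach 0, 7. That is one component of size 2.
Starting from 5 we can reach 5, 6. That is one component of size 2.
Starting from 2 we can reach 2, 4, 8. That is one component of size 3.
The largest has 3 vertices.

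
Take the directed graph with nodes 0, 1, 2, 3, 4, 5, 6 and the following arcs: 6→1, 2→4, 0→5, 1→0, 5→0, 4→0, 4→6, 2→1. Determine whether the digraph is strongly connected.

There is no directed path from 4 to 2, so the graph is not strongly connected.

No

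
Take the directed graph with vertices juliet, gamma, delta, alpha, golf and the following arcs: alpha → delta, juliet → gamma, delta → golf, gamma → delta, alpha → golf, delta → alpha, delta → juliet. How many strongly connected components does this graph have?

2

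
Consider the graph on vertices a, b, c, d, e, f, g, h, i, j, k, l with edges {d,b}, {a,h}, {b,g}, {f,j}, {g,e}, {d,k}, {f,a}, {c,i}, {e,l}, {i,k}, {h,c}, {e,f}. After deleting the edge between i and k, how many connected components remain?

i and k are still connected via i-c-h-a-f-e-g-b-d-k, so the component count stays at 1.

1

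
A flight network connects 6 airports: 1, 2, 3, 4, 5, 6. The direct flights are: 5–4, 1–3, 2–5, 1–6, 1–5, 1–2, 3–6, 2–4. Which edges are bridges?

none

The edges on the cycle 1-3-6-1 are not bridges since each lies on that cycle.
Every edge lies on some cycle, so there are no bridges.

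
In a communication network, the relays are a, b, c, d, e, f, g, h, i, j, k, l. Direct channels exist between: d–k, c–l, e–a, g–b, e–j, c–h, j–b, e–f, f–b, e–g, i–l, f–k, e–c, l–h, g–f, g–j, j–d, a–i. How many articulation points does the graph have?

1

Removing e increases the component count from 1 to 2, so e is a cut vertex.
By contrast removing f leaves 1 component; it is not a cut vertex. No other vertex is a cut vertex either.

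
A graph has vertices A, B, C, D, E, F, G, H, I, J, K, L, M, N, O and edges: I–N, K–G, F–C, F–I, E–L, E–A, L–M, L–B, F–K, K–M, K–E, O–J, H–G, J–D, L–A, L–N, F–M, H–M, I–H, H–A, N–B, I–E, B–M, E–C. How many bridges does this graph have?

The edges on the cycle F-I-H-M-K-F are not bridges since each lies on that cycle.
But removing J–D disconnects J from D; removing O–J disconnects O from J — these are bridges.
That makes 2 bridges.

2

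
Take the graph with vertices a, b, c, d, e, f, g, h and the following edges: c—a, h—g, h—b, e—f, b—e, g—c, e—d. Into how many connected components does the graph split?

1

Starting from a we can reach a, b, c, d, e, f, g, h. That is one component of size 8.
Total: 1 component.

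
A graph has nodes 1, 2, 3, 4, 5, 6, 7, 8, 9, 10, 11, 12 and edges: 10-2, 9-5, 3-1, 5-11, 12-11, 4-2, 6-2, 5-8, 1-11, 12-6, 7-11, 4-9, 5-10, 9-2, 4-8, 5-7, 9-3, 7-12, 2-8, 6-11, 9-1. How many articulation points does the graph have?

Removing 5, for instance, still leaves 1 component. No single vertex removal increases the component count — the graph has no articulation points.

0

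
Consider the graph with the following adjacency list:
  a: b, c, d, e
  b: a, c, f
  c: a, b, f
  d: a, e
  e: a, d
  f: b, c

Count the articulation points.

Removing a increases the component count from 1 to 2, so a is a cut vertex.
By contrast removing b leaves 1 component; it is not a cut vertex. No other vertex is a cut vertex either.

1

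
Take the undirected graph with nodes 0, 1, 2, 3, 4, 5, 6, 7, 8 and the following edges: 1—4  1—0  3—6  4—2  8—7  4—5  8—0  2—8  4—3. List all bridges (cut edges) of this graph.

3-4, 3-6, 4-5, 7-8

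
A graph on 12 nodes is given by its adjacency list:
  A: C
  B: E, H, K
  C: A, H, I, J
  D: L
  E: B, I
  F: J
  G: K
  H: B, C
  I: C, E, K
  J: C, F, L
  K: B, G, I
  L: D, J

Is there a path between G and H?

From G we can reach A, B, C, D, E, F, G, H, I, J, K, L, which includes H.

Yes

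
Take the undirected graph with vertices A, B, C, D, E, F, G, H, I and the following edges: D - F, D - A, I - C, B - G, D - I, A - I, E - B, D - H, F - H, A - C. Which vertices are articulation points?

B, D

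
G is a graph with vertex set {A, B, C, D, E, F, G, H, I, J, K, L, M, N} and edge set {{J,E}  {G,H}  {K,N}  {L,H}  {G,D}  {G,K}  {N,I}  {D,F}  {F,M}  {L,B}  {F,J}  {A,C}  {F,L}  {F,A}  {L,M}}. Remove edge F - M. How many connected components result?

F and M are still connected via F-L-M, so the component count stays at 1.

1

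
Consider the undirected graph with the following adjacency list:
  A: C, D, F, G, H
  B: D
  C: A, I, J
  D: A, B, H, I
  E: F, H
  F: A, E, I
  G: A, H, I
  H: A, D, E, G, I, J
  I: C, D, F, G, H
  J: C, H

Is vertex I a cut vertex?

Deleting I leaves 1 component (was 1) (its neighbors C, D, F, G, H remain connected to each other), so I is not a cut vertex.

No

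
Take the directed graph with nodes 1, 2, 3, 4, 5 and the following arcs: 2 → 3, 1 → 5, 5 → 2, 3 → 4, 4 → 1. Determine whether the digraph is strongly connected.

From 5 we can reach every vertex (1, 2, 3, 4, 5), and every vertex can reach 5 (1, 2, 3, 4, 5). So the whole graph is one strongly connected component.

Yes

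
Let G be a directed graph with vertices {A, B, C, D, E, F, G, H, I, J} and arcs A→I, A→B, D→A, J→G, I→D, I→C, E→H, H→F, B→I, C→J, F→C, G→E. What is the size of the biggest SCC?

{C, E, F, G, H, J} are all mutually reachable — one SCC of size 6.
{A, B, D, I} are all mutually reachable — one SCC of size 4.
The largest has 6 vertices.

6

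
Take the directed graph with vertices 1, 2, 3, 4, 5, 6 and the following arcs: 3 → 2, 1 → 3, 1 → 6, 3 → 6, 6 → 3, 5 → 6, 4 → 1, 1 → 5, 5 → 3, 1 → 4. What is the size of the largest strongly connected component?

2

{3, 6} are all mutually reachable — one SCC of size 2.
{1, 4} are all mutually reachable — one SCC of size 2.
{2} is an SCC by itself.
{5} is an SCC by itself.
The largest has 2 vertices.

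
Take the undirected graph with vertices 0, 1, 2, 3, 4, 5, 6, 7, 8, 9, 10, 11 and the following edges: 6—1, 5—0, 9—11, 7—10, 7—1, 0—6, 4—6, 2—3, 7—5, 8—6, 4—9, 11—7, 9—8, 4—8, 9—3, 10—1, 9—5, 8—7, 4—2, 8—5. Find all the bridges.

The edges on the cycle 4-9-8-5-0-6-4 are not bridges since each lies on that cycle.
Every edge lies on some cycle, so there are no bridges.

none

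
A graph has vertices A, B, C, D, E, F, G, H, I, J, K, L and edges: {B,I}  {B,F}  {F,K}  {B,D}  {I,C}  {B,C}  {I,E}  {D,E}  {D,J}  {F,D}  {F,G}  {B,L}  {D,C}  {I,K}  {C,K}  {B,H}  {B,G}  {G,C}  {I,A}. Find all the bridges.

A-I, B-H, B-L, D-J

The edges on the cycle B-F-G-B are not bridges since each lies on that cycle.
But removing I—A disconnects I from A; removing J—D disconnects J from D; removing L—B disconnects L from B; removing H—B disconnects H from B — these are bridges.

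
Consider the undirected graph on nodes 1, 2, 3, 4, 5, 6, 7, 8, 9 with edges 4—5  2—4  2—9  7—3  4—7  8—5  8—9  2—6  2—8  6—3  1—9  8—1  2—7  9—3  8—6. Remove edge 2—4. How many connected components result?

1

2 and 4 are still connected via 2-7-4, so the component count stays at 1.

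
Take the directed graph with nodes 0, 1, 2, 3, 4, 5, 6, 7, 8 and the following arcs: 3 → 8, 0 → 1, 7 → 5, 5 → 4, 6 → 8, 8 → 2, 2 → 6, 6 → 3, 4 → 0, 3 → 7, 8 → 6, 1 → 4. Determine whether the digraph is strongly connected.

There is no directed path from 7 to 2, so the graph is not strongly connected.

No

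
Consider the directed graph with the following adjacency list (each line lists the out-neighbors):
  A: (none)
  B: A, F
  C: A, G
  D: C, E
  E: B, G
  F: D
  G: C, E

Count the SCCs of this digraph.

{B, C, D, E, F, G} are all mutually reachable — one SCC of size 6.
{A} is an SCC by itself.
That gives 2 strongly connected components.

2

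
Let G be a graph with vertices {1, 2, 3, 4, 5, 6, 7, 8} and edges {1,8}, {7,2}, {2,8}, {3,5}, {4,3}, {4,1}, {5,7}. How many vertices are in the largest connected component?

6 is isolated — a component by itself.
Starting from 1 we can reach 1, 2, 3, 4, 5, 7, 8. That is one component of size 7.
The largest has 7 vertices.

7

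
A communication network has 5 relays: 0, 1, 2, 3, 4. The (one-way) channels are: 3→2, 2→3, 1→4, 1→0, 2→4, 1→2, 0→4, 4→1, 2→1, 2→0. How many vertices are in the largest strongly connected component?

5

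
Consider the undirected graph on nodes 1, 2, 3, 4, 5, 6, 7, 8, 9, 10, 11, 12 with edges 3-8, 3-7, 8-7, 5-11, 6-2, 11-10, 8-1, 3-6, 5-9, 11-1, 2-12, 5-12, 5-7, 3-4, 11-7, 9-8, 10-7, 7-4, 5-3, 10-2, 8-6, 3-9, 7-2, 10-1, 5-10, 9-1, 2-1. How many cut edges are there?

The edges on the cycle 5-11-10-5 are not bridges since each lies on that cycle.
Every edge lies on some cycle, so there are no bridges.

0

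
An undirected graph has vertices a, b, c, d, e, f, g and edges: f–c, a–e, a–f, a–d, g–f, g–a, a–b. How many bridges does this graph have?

4

The edges on the cycle g-a-f-g are not bridges since each lies on that cycle.
But removing d–a disconnects d from a; removing b–a disconnects b from a; removing e–a disconnects e from a; removing c–f disconnects c from f — these are bridges.
That makes 4 bridges.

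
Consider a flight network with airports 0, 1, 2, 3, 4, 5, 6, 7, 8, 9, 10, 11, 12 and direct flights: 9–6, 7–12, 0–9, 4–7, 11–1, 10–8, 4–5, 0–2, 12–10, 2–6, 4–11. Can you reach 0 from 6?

From 6 we can reach 0, 2, 6, 9, which includes 0.

Yes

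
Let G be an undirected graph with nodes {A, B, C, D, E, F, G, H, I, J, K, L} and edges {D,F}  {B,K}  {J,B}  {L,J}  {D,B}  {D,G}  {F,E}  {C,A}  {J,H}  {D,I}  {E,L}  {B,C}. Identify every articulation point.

B, C, D, J

Removing B increases the component count from 1 to 3, so B is a cut vertex.
Removing C increases the component count from 1 to 2, so C is a cut vertex.
Removing D increases the component count from 1 to 3, so D is a cut vertex.
Likewise J is a cut vertex.
By contrast removing L leaves 1 component; it is not a cut vertex. No other vertex is a cut vertex either.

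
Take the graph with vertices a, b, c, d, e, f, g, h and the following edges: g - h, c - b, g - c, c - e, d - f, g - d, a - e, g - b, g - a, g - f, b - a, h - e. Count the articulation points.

Removing g increases the component count from 1 to 2, so g is a cut vertex.
By contrast removing a leaves 1 component; it is not a cut vertex. No other vertex is a cut vertex either.

1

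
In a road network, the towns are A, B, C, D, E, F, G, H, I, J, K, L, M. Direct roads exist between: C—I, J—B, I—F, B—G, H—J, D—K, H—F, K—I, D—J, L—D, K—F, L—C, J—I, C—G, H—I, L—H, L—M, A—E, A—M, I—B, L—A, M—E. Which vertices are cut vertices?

Removing L increases the component count from 1 to 2, so L is a cut vertex.
By contrast removing F leaves 1 component; it is not a cut vertex. No other vertex is a cut vertex either.

L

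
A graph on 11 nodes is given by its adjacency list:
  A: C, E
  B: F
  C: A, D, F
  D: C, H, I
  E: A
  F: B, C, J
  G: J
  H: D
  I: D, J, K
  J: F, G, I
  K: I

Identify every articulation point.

A, C, D, F, I, J

Removing A increases the component count from 1 to 2, so A is a cut vertex.
Removing C increases the component count from 1 to 2, so C is a cut vertex.
Removing D increases the component count from 1 to 2, so D is a cut vertex.
Likewise F, I, J are cut vertices.
By contrast removing B leaves 1 component; it is not a cut vertex. No other vertex is a cut vertex either.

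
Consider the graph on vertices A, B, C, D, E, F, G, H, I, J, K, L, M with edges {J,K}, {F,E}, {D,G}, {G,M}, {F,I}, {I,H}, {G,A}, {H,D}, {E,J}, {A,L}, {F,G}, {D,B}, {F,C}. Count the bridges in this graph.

8

The edges on the cycle F-I-H-D-G-F are not bridges since each lies on that cycle.
But removing F–C disconnects F from C; removing B–D disconnects B from D; removing L–A disconnects L from A; removing F–E disconnects F from E — these are bridges.
In total 8 edges are bridges.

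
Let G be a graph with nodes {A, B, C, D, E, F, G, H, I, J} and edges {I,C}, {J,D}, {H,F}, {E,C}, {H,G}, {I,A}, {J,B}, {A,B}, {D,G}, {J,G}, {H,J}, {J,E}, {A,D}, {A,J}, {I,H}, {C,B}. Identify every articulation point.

Removing H increases the component count from 1 to 2, so H is a cut vertex.
By contrast removing D leaves 1 component; it is not a cut vertex. No other vertex is a cut vertex either.

H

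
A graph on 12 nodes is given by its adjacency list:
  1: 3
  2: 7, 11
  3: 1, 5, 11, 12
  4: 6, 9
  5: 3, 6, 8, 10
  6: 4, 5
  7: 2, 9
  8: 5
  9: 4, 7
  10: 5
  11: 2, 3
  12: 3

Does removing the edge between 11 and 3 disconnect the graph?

After removing 11-3, the path 11-2-7-9-4-6-5-3 still connects them, so the edge is not a bridge.

No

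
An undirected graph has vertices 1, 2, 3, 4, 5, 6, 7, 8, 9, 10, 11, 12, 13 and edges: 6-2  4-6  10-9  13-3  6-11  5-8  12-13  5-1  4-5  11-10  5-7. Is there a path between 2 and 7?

Yes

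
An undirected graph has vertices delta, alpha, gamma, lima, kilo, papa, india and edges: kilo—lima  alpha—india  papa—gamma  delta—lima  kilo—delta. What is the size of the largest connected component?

3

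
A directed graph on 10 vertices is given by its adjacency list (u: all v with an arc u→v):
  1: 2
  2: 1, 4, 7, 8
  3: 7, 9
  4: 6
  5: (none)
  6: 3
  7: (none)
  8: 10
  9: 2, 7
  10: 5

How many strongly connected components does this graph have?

5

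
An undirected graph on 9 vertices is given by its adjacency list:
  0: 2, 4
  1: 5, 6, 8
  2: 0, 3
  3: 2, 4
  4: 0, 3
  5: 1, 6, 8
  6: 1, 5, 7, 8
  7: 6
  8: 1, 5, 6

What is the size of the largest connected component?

5

Starting from 0 we can reach 0, 2, 3, 4. That is one component of size 4.
Starting from 1 we can reach 1, 5, 6, 7, 8. That is one component of size 5.
The largest has 5 vertices.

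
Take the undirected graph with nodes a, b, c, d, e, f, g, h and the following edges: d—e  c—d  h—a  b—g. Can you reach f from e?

No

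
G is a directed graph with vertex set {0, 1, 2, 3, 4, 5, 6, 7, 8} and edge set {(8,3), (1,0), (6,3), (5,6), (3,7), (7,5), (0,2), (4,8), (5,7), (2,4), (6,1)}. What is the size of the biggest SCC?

{0, 1, 2, 3, 4, 5, 6, 7, 8} are all mutually reachable — one SCC of size 9.
The largest has 9 vertices.

9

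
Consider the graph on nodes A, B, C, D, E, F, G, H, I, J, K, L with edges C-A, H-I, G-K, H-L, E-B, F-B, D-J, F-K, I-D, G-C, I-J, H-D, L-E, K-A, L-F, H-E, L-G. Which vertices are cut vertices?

H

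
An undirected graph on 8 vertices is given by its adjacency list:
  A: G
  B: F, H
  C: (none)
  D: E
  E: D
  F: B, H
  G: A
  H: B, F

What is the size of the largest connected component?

3

C is isolated — a component by itself.
Starting from D we can reach D, E. That is one component of size 2.
Starting from A we can reach A, G. That is one component of size 2.
Starting from B we can reach B, F, H. That is one component of size 3.
The largest has 3 vertices.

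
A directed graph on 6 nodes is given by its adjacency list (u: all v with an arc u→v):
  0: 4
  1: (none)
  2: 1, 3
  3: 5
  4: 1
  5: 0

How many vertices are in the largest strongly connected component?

{2} is an SCC by itself.
{1} is an SCC by itself.
{5} is an SCC by itself.
{3} is an SCC by itself.
{0} is an SCC by itself.
(and 1 more singleton SCC)
The largest has 1 vertex.

1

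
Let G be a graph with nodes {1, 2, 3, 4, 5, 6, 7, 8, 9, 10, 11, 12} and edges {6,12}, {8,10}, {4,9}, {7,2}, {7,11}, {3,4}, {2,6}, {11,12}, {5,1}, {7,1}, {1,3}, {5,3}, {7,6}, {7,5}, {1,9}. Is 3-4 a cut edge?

After removing 3-4, the path 3-1-9-4 still connects them, so the edge is not a bridge.

No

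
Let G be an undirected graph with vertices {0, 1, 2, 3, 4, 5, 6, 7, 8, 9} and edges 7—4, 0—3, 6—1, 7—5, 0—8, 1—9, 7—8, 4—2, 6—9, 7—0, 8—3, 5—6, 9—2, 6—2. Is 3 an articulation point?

No

Deleting 3 leaves 1 component (was 1) (its neighbors 0, 8 remain connected to each other), so 3 is not a cut vertex.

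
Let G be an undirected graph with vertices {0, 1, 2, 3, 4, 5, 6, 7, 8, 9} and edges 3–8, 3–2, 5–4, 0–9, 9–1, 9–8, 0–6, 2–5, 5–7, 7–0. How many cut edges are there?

The edges on the cycle 3-2-5-7-0-9-8-3 are not bridges since each lies on that cycle.
But removing 4–5 disconnects 4 from 5; removing 1–9 disconnects 1 from 9; removing 0–6 disconnects 0 from 6 — these are bridges.
That makes 3 bridges.

3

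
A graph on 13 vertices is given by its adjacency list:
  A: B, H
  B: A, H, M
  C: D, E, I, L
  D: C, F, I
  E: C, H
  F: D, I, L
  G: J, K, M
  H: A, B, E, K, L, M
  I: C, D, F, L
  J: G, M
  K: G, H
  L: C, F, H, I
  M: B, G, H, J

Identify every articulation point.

Removing H increases the component count from 1 to 2, so H is a cut vertex.
By contrast removing A leaves 1 component; it is not a cut vertex. No other vertex is a cut vertex either.

H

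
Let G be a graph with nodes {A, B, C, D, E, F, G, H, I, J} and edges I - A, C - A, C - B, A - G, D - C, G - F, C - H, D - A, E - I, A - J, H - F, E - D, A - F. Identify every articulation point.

Removing A increases the component count from 1 to 2, so A is a cut vertex.
Removing C increases the component count from 1 to 2, so C is a cut vertex.
By contrast removing J leaves 1 component; it is not a cut vertex. No other vertex is a cut vertex either.

A, C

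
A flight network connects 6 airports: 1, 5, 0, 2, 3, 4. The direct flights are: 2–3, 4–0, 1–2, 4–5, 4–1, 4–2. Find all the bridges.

0-4, 2-3, 4-5

The edges on the cycle 4-1-2-4 are not bridges since each lies on that cycle.
But removing 4–5 disconnects 4 from 5; removing 3–2 disconnects 3 from 2; removing 4–0 disconnects 4 from 0 — these are bridges.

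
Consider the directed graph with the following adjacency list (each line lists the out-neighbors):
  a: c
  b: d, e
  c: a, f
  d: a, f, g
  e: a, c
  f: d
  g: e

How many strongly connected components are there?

2

{a, c, d, e, f, g} are all mutually reachable — one SCC of size 6.
{b} is an SCC by itself.
That gives 2 strongly connected components.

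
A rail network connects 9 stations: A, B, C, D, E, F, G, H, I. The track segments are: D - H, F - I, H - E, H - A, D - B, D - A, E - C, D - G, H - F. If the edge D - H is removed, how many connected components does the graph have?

1

D and H are still connected via D-A-H, so the component count stays at 1.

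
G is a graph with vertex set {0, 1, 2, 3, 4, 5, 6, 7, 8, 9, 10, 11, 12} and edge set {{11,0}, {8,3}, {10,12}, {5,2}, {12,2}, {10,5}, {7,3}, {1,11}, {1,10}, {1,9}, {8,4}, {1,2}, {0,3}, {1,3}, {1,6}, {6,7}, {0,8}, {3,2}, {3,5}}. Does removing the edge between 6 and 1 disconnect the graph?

No

After removing 6—1, the path 6-7-3-1 still connects them, so the edge is not a bridge.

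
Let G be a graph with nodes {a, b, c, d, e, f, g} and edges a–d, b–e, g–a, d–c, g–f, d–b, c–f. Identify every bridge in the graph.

The edges on the cycle g-a-d-c-f-g are not bridges since each lies on that cycle.
But removing b–e disconnects b from e; removing d–b disconnects d from b — these are bridges.

b-d, b-e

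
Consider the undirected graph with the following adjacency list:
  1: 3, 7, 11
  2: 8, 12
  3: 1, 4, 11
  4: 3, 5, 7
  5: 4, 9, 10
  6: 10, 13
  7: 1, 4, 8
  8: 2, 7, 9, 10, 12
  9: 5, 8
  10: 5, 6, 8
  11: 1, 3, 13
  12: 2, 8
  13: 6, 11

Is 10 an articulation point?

No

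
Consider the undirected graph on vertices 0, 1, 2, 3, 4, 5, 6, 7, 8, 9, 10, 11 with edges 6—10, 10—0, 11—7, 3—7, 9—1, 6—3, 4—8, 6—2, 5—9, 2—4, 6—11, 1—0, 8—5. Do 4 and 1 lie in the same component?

From 4 we can reach 0, 1, 2, 3, 4, 5, 6, 7, 8, 9, 10, 11, which includes 1.

Yes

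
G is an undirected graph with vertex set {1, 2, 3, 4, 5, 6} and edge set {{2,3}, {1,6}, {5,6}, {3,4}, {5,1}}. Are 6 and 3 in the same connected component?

No

The component containing 6 is {1, 5, 6}, and 3 is not in it.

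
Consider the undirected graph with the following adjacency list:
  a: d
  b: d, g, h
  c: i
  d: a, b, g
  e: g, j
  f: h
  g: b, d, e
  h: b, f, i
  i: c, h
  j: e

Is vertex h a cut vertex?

Yes

Deleting h raises the number of components from 1 to 3, so h is a cut vertex.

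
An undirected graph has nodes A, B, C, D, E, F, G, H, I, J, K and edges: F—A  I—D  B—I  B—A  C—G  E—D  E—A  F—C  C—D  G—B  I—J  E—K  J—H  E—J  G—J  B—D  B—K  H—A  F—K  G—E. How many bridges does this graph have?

The edges on the cycle E-J-H-A-E are not bridges since each lies on that cycle.
Every edge lies on some cycle, so there are no bridges.

0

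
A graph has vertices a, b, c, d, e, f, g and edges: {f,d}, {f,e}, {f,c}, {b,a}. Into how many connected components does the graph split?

g is isolated — a component by itself.
Starting from a we can reach a, b. That is one component of size 2.
Starting from c we can reach c, d, e, f. That is one component of size 4.
Total: 3 components.

3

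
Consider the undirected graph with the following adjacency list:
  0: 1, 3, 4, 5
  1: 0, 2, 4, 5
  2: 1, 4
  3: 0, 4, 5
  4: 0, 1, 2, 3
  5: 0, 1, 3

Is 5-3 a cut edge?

After removing 5-3, the path 5-0-3 still connects them, so the edge is not a bridge.

No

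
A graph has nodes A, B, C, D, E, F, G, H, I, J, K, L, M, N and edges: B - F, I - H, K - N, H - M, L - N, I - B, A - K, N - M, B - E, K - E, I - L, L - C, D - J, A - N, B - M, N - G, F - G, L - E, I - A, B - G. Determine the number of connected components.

Starting from D we can reach D, J. That is one component of size 2.
Starting from A we can reach A, B, C, E, F, G, H, I, K, L, M, N. That is one component of size 12.
Total: 2 components.

2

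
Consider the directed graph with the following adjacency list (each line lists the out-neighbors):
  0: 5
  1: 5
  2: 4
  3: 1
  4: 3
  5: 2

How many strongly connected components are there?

{1, 2, 3, 4, 5} are all mutually reachable — one SCC of size 5.
{0} is an SCC by itself.
That gives 2 strongly connected components.

2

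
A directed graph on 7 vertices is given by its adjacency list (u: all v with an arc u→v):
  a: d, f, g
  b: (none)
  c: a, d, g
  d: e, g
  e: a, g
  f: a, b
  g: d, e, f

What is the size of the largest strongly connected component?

5

{a, d, e, f, g} are all mutually reachable — one SCC of size 5.
{c} is an SCC by itself.
{b} is an SCC by itself.
The largest has 5 vertices.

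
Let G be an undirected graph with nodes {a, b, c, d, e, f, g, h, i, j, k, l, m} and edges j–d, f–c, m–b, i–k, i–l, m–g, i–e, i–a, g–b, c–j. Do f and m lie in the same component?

The component containing f is {c, d, f, j}, and m is not in it.

No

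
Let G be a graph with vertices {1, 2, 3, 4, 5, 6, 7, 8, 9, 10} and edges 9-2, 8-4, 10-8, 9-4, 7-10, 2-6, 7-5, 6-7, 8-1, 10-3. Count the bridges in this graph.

The edges on the cycle 9-2-6-7-10-8-4-9 are not bridges since each lies on that cycle.
But removing 3-10 disconnects 3 from 10; removing 5-7 disconnects 5 from 7; removing 8-1 disconnects 8 from 1 — these are bridges.
That makes 3 bridges.

3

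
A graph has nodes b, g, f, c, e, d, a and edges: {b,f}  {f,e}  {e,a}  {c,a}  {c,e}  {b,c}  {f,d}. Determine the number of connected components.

g is isolated — a component by itself.
Starting from a we can reach a, b, c, d, e, f. That is one component of size 6.
Total: 2 components.

2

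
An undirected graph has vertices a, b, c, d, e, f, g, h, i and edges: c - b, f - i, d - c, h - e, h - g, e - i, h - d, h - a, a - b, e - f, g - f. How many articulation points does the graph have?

1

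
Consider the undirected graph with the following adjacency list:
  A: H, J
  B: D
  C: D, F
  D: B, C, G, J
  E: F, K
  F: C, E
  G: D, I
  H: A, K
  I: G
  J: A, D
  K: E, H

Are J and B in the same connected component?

From J we can reach A, B, C, D, E, F, G, H, I, J, K, which includes B.

Yes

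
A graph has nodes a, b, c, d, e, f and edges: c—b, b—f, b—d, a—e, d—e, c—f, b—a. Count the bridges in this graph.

0

The edges on the cycle b-d-e-a-b are not bridges since each lies on that cycle.
Every edge lies on some cycle, so there are no bridges.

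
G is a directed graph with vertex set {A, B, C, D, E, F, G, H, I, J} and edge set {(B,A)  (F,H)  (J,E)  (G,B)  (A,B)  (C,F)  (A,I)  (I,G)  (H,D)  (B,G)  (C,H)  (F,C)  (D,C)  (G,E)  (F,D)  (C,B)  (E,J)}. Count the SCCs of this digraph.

{A, B, G, I} are all mutually reachable — one SCC of size 4.
{C, D, F, H} are all mutually reachable — one SCC of size 4.
{E, J} are all mutually reachable — one SCC of size 2.
That gives 3 strongly connected components.

3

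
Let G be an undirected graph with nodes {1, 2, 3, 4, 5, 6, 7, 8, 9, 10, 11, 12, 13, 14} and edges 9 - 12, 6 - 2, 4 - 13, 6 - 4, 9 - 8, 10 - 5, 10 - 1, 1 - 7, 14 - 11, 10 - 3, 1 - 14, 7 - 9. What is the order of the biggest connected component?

Starting from 2 we can reach 2, 4, 6, 13. That is one component of size 4.
Starting from 1 we can reach 1, 3, 5, 7, 8, 9, 10, 11, 12, 14. That is one component of size 10.
The largest has 10 vertices.

10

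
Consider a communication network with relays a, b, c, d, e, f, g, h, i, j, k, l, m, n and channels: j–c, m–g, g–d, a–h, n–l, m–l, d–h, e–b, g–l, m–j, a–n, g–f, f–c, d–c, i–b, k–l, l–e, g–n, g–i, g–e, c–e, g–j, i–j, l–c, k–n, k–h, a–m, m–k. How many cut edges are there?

0

The edges on the cycle a-m-k-n-a are not bridges since each lies on that cycle.
Every edge lies on some cycle, so there are no bridges.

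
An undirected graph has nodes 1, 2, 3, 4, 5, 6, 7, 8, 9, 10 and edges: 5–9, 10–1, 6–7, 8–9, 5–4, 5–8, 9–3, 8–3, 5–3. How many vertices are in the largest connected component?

5

2 is isolated — a component by itself.
Starting from 1 we can reach 1, 10. That is one component of size 2.
Starting from 6 we can reach 6, 7. That is one component of size 2.
Starting from 3 we can reach 3, 4, 5, 8, 9. That is one component of size 5.
The largest has 5 vertices.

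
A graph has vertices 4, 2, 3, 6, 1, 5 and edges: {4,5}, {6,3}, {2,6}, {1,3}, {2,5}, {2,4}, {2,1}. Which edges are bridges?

none

The edges on the cycle 2-4-5-2 are not bridges since each lies on that cycle.
Every edge lies on some cycle, so there are no bridges.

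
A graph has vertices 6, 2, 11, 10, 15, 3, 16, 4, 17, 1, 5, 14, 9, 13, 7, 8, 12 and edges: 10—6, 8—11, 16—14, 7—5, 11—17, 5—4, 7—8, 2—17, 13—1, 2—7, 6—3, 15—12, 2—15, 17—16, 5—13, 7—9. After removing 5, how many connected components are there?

4

With 5 gone, the remaining components are: {4}; {1, 13}; {3, 6, 10}; {2, 7, 8, 9, 11, 12, 14, 15, 16, 17}.
That is 4 components.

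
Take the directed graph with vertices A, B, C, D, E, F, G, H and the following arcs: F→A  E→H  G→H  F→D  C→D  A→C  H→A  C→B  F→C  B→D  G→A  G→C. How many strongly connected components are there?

8

{F} is an SCC by itself.
{C} is an SCC by itself.
{A} is an SCC by itself.
{E} is an SCC by itself.
{D} is an SCC by itself.
(and 3 more singleton SCCs)
That gives 8 strongly connected components.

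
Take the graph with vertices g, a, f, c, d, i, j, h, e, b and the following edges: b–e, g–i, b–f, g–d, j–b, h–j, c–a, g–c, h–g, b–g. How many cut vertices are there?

3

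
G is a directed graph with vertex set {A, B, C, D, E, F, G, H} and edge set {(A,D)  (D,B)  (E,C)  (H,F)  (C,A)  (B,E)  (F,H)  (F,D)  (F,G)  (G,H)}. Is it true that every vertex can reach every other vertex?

There is no directed path from E to H, so the graph is not strongly connected.

No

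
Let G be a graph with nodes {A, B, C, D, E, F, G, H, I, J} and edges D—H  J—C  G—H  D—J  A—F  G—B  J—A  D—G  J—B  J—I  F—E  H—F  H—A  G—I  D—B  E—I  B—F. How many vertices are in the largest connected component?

10

Starting from A we can reach A, B, C, D, E, F, G, H, I, J. That is one component of size 10.
The largest has 10 vertices.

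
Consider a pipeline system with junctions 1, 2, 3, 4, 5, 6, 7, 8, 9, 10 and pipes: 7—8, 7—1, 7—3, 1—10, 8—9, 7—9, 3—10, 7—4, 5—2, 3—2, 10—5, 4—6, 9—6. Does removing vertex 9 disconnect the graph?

Deleting 9 leaves 1 component (was 1) (its neighbors 6, 7, 8 remain connected to each other), so 9 is not a cut vertex.

No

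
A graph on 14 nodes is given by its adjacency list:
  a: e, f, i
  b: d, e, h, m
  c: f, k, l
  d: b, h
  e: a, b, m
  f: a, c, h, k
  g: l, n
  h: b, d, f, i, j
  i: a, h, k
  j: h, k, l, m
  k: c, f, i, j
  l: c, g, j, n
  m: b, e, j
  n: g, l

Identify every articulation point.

l

Removing l increases the component count from 1 to 2, so l is a cut vertex.
By contrast removing g leaves 1 component; it is not a cut vertex. No other vertex is a cut vertex either.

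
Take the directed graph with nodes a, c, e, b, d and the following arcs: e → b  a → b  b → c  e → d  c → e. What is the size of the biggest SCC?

3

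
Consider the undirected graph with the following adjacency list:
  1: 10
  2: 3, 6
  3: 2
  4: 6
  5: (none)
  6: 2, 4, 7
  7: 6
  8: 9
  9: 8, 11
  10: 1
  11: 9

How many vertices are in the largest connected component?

5 is isolated — a component by itself.
Starting from 1 we can reach 1, 10. That is one component of size 2.
Starting from 8 we can reach 8, 9, 11. That is one component of size 3.
Starting from 2 we can reach 2, 3, 4, 6, 7. That is one component of size 5.
The largest has 5 vertices.

5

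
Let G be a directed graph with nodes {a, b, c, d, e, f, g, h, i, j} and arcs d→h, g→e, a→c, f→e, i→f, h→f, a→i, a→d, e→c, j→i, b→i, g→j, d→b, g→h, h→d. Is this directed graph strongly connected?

No

There is no directed path from j to g, so the graph is not strongly connected.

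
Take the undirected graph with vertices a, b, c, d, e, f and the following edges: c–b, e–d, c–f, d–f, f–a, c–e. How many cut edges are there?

2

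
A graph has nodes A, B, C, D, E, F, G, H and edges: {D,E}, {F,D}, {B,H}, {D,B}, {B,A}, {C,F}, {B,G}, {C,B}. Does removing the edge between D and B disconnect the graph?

After removing D—B, the path D-F-C-B still connects them, so the edge is not a bridge.

No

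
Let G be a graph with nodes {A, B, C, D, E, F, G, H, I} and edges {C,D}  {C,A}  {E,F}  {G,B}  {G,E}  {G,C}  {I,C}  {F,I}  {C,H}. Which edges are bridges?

The edges on the cycle G-E-F-I-C-G are not bridges since each lies on that cycle.
But removing C-H disconnects C from H; removing G-B disconnects G from B; removing A-C disconnects A from C; removing C-D disconnects C from D — these are bridges.

A-C, B-G, C-D, C-H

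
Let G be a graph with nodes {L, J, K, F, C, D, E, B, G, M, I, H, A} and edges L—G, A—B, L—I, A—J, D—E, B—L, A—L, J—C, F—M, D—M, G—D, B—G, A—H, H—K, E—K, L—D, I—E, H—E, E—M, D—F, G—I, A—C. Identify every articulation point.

A

Removing A increases the component count from 1 to 2, so A is a cut vertex.
By contrast removing L leaves 1 component; it is not a cut vertex. No other vertex is a cut vertex either.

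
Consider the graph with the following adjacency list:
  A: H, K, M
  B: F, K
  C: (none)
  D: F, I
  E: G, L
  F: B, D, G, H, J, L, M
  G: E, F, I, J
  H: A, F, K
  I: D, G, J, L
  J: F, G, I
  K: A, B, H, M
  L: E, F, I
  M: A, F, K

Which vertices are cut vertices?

Removing F increases the component count from 2 to 3, so F is a cut vertex.
By contrast removing H leaves 2 components; it is not a cut vertex. No other vertex is a cut vertex either.

F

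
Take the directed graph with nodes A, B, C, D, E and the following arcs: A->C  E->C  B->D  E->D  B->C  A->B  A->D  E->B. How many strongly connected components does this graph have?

5

{C} is an SCC by itself.
{A} is an SCC by itself.
{E} is an SCC by itself.
{D} is an SCC by itself.
{B} is an SCC by itself.
That gives 5 strongly connected components.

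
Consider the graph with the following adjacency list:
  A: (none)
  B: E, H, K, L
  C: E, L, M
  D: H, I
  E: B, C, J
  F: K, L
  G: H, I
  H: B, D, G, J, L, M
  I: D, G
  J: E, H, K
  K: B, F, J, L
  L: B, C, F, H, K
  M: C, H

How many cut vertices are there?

Removing H increases the component count from 2 to 3, so H is a cut vertex.
By contrast removing E leaves 2 components; it is not a cut vertex. No other vertex is a cut vertex either.

1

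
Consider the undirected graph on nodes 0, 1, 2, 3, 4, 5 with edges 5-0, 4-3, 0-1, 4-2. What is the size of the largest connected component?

3

Starting from 2 we can reach 2, 3, 4. That is one component of size 3.
Starting from 0 we can reach 0, 1, 5. That is one component of size 3.
The largest has 3 vertices.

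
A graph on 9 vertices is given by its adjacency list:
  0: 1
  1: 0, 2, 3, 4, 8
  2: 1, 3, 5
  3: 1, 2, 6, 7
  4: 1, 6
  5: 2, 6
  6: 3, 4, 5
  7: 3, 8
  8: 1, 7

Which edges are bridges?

The edges on the cycle 3-2-5-6-3 are not bridges since each lies on that cycle.
But removing 1-0 disconnects 1 from 0 — this is a bridge.

0-1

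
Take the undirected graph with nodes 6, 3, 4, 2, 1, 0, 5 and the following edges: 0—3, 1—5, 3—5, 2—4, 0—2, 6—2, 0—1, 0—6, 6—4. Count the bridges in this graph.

0

The edges on the cycle 0-6-4-2-0 are not bridges since each lies on that cycle.
Every edge lies on some cycle, so there are no bridges.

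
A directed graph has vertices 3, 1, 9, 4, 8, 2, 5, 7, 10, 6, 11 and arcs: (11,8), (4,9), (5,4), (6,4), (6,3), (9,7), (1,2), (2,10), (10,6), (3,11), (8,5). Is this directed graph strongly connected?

There is no directed path from 3 to 2, so the graph is not strongly connected.

No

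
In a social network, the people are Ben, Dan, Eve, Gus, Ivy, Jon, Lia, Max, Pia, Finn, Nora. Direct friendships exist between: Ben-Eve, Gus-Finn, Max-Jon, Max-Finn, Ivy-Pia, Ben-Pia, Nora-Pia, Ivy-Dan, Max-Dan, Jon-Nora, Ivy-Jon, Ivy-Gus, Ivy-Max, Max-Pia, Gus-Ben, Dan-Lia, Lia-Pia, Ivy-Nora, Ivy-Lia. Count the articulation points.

1

Removing Ben increases the component count from 1 to 2, so Ben is a cut vertex.
By contrast removing Finn leaves 1 component; it is not a cut vertex. No other vertex is a cut vertex either.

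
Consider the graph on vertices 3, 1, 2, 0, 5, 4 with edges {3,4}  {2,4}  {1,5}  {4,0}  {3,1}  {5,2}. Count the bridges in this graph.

1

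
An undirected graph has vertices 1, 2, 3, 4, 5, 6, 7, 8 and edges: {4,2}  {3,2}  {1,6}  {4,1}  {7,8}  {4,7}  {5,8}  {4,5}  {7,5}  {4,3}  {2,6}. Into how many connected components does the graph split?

1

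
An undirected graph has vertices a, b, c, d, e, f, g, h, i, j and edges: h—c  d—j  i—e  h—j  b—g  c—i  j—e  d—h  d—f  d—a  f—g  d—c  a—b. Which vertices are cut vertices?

d

Removing d increases the component count from 1 to 2, so d is a cut vertex.
By contrast removing a leaves 1 component; it is not a cut vertex. No other vertex is a cut vertex either.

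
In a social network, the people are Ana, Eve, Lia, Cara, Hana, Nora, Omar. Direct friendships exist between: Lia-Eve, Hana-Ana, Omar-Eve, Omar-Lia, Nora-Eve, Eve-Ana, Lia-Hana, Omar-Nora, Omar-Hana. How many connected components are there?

2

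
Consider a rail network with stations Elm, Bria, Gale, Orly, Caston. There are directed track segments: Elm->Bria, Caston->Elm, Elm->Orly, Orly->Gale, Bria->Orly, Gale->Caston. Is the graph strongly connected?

From Caston we can reach every vertex (Elm, Bria, Gale, Orly, Caston), and every vertex can reach Caston (Elm, Bria, Gale, Orly, Caston). So the whole graph is one strongly connected component.

Yes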